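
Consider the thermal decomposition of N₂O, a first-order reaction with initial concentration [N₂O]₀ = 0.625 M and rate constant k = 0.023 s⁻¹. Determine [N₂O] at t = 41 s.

0.2434 M

Step 1: For a first-order reaction: [N₂O] = [N₂O]₀ × e^(-kt)
Step 2: [N₂O] = 0.625 × e^(-0.023 × 41)
Step 3: [N₂O] = 0.625 × e^(-0.943)
Step 4: [N₂O] = 0.625 × 0.389458 = 0.2434 M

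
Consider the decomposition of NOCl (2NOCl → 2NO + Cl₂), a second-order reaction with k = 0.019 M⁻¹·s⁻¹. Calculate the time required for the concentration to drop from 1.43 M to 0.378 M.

102.4 s

Step 1: For second-order: t = (1/[NOCl] - 1/[NOCl]₀)/k
Step 2: t = (1/0.378 - 1/1.43)/0.019
Step 3: t = (2.646 - 0.6993)/0.019
Step 4: t = 1.946/0.019 = 102.4 s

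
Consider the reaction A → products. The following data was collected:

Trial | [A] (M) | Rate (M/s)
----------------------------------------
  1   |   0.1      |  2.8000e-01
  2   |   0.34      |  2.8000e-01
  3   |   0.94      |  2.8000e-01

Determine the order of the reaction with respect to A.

zeroth order (0)

Step 1: Compare trials - when concentration changes, rate stays constant.
Step 2: rate₂/rate₁ = 2.8000e-01/2.8000e-01 = 1
Step 3: [A]₂/[A]₁ = 0.34/0.1 = 3.4
Step 4: Since rate ratio ≈ (conc ratio)^0, the reaction is zeroth order.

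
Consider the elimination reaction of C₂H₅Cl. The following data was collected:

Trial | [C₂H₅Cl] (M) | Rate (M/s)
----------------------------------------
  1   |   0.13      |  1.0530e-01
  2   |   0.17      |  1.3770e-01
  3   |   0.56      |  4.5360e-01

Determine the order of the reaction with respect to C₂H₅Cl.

first order (1)

Step 1: Compare trials to find order n where rate₂/rate₁ = ([C₂H₅Cl]₂/[C₂H₅Cl]₁)^n
Step 2: rate₂/rate₁ = 1.3770e-01/1.0530e-01 = 1.308
Step 3: [C₂H₅Cl]₂/[C₂H₅Cl]₁ = 0.17/0.13 = 1.308
Step 4: n = ln(1.308)/ln(1.308) = 1.00 ≈ 1
Step 5: The reaction is first order in C₂H₅Cl.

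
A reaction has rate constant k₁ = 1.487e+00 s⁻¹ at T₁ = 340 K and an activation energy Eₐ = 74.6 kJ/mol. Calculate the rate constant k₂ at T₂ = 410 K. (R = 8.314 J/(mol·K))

1.346e+02 s⁻¹

Step 1: Use the two-temperature Arrhenius form: ln(k₂/k₁) = -Eₐ/R × (1/T₂ - 1/T₁)
Step 2: Convert Eₐ to J/mol: 74.6 kJ/mol = 74600 J/mol
Step 3: 1/T₂ - 1/T₁ = 1/410 - 1/340 = -5.021521e-04 K⁻¹
Step 4: ln(k₂/k₁) = -74600/8.314 × -5.021521e-04 = 4.50572
Step 5: k₂ = k₁ × exp(4.50572) = 1.487e+00 × 9.05335e+01 = 1.346e+02 s⁻¹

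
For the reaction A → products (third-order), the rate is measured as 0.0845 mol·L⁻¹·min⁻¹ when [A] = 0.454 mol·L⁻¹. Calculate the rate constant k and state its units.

0.903 (mol·L⁻¹)⁻²·min⁻¹

Step 1: rate = k[A]^3, so k = rate / [A]^3.
Step 2: k = 0.0845 / (0.454)^3 = 0.0845 / 0.09358.
Step 3: k = 0.903 (mol·L⁻¹)⁻²·min⁻¹.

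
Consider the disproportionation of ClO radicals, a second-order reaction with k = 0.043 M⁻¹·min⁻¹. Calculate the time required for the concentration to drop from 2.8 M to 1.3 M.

9.583 min

Step 1: For second-order: t = (1/[ClO] - 1/[ClO]₀)/k
Step 2: t = (1/1.3 - 1/2.8)/0.043
Step 3: t = (0.7692 - 0.3571)/0.043
Step 4: t = 0.4121/0.043 = 9.583 min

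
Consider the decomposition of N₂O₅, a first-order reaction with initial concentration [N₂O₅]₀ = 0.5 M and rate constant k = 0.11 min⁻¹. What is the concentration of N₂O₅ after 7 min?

0.2315 M

Step 1: For a first-order reaction: [N₂O₅] = [N₂O₅]₀ × e^(-kt)
Step 2: [N₂O₅] = 0.5 × e^(-0.11 × 7)
Step 3: [N₂O₅] = 0.5 × e^(-0.77)
Step 4: [N₂O₅] = 0.5 × 0.463013 = 0.2315 M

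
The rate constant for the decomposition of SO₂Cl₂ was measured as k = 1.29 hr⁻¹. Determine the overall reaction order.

first order (1)

Step 1: The units of k for an nth-order reaction are (concentration)^(1-n)·(time)⁻¹.
Step 2: Here k has units hr⁻¹, so the concentration exponent is 0.
Step 3: 1 - n = 0 ⇒ n = 1. The reaction is first order.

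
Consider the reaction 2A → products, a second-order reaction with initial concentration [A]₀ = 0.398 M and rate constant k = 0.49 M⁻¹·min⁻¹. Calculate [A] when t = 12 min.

0.1192 M

Step 1: For a second-order reaction: 1/[A] = 1/[A]₀ + kt
Step 2: 1/[A] = 1/0.398 + 0.49 × 12
Step 3: 1/[A] = 2.513 + 5.88 = 8.393
Step 4: [A] = 1/8.393 = 0.1192 M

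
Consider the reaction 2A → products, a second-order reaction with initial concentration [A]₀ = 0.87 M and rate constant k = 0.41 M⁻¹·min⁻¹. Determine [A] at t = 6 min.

0.2771 M

Step 1: For a second-order reaction: 1/[A] = 1/[A]₀ + kt
Step 2: 1/[A] = 1/0.87 + 0.41 × 6
Step 3: 1/[A] = 1.149 + 2.46 = 3.609
Step 4: [A] = 1/3.609 = 0.2771 M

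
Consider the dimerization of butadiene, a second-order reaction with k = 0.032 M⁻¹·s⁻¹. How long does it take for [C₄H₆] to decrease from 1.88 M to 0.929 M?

17.02 s

Step 1: For second-order: t = (1/[C₄H₆] - 1/[C₄H₆]₀)/k
Step 2: t = (1/0.929 - 1/1.88)/0.032
Step 3: t = (1.076 - 0.5319)/0.032
Step 4: t = 0.5445/0.032 = 17.02 s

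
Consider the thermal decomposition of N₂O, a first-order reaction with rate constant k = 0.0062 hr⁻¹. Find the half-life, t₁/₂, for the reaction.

111.8 hr

Step 1: For a first-order reaction, t₁/₂ = ln(2)/k
Step 2: t₁/₂ = ln(2)/0.0062
Step 3: t₁/₂ = 0.6931/0.0062 = 111.8 hr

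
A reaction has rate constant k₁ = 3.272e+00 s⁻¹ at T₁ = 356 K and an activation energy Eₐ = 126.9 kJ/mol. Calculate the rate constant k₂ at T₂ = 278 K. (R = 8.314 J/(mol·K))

1.952e-05 s⁻¹

Step 1: Use the two-temperature Arrhenius form: ln(k₂/k₁) = -Eₐ/R × (1/T₂ - 1/T₁)
Step 2: Convert Eₐ to J/mol: 126.9 kJ/mol = 126900 J/mol
Step 3: 1/T₂ - 1/T₁ = 1/278 - 1/356 = 7.881335e-04 K⁻¹
Step 4: ln(k₂/k₁) = -126900/8.314 × 7.881335e-04 = -12.02961
Step 5: k₂ = k₁ × exp(-12.02961) = 3.272e+00 × 5.96495e-06 = 1.952e-05 s⁻¹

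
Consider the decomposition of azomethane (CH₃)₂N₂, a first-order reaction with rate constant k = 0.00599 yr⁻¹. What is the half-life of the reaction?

115.7 yr

Step 1: For a first-order reaction, t₁/₂ = ln(2)/k
Step 2: t₁/₂ = ln(2)/0.00599
Step 3: t₁/₂ = 0.6931/0.00599 = 115.7 yr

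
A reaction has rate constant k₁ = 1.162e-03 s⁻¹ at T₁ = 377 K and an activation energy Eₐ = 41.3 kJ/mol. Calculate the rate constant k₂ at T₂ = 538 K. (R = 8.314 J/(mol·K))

5.994e-02 s⁻¹

Step 1: Use the two-temperature Arrhenius form: ln(k₂/k₁) = -Eₐ/R × (1/T₂ - 1/T₁)
Step 2: Convert Eₐ to J/mol: 41.3 kJ/mol = 41300 J/mol
Step 3: 1/T₂ - 1/T₁ = 1/538 - 1/377 = -7.937838e-04 K⁻¹
Step 4: ln(k₂/k₁) = -41300/8.314 × -7.937838e-04 = 3.94314
Step 5: k₂ = k₁ × exp(3.94314) = 1.162e-03 × 5.15803e+01 = 5.994e-02 s⁻¹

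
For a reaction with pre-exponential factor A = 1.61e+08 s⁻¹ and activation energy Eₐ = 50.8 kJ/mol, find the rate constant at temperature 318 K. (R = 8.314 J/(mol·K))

7.28e-01 s⁻¹

Step 1: Use the Arrhenius equation: k = A × exp(-Eₐ/RT)
Step 2: Convert Eₐ to J/mol: 50.8 kJ/mol = 50800 J/mol
Step 3: Calculate the exponent: -Eₐ/(RT) = -50800/(8.314 × 318) = -19.21439
Step 4: k = 1.61e+08 × exp(-19.21439)
Step 5: k = 1.61e+08 × 4.52164e-09 = 7.2798e-01 s⁻¹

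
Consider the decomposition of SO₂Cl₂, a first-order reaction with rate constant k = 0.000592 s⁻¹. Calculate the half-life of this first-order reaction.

1171 s

Step 1: For a first-order reaction, t₁/₂ = ln(2)/k
Step 2: t₁/₂ = ln(2)/0.000592
Step 3: t₁/₂ = 0.6931/0.000592 = 1171 s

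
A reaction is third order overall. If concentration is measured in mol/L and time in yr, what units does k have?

(mol/L)⁻²·yr⁻¹

Step 1: For overall order n, rate = k × (concentration)^n.
Step 2: Rate has units mol/L·yr⁻¹; concentration term has units (mol/L)^3.
Step 3: k = rate / (concentration)^n, so units of k = (mol/L)^(1-3)·yr⁻¹ = (mol/L)⁻²·yr⁻¹.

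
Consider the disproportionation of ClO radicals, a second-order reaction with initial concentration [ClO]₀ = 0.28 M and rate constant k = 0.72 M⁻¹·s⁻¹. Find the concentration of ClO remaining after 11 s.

0.08702 M

Step 1: For a second-order reaction: 1/[ClO] = 1/[ClO]₀ + kt
Step 2: 1/[ClO] = 1/0.28 + 0.72 × 11
Step 3: 1/[ClO] = 3.571 + 7.92 = 11.49
Step 4: [ClO] = 1/11.49 = 0.08702 M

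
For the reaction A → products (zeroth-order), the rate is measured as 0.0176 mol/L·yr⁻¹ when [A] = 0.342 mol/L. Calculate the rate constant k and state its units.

0.0176 mol/L·yr⁻¹

Step 1: For a zeroth-order reaction, rate = k (independent of concentration).
Step 2: k = rate = 0.0176 mol/L·yr⁻¹.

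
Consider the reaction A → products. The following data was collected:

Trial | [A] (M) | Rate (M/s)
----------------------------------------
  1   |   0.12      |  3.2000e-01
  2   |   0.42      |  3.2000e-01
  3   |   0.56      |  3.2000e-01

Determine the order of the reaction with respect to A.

zeroth order (0)

Step 1: Compare trials - when concentration changes, rate stays constant.
Step 2: rate₂/rate₁ = 3.2000e-01/3.2000e-01 = 1
Step 3: [A]₂/[A]₁ = 0.42/0.12 = 3.5
Step 4: Since rate ratio ≈ (conc ratio)^0, the reaction is zeroth order.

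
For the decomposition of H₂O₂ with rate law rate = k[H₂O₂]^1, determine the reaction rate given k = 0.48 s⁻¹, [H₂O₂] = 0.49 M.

0.2352 M/s

Step 1: Identify the rate law: rate = k[H₂O₂]^1
Step 2: Substitute values: rate = 0.48 × (0.49)^1
Step 3: Calculate: rate = 0.48 × 0.49 = 0.2352 M/s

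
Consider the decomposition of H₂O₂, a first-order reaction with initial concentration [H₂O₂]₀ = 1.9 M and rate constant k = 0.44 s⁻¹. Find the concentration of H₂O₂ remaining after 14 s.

0.004013 M

Step 1: For a first-order reaction: [H₂O₂] = [H₂O₂]₀ × e^(-kt)
Step 2: [H₂O₂] = 1.9 × e^(-0.44 × 14)
Step 3: [H₂O₂] = 1.9 × e^(-6.16)
Step 4: [H₂O₂] = 1.9 × 0.00211225 = 0.004013 M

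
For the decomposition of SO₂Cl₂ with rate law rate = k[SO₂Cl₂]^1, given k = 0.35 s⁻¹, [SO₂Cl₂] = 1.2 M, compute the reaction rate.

0.42 M/s

Step 1: Identify the rate law: rate = k[SO₂Cl₂]^1
Step 2: Substitute values: rate = 0.35 × (1.2)^1
Step 3: Calculate: rate = 0.35 × 1.2 = 0.42 M/s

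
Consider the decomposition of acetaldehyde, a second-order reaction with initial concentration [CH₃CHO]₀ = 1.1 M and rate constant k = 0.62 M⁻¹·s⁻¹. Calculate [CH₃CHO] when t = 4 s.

0.2951 M

Step 1: For a second-order reaction: 1/[CH₃CHO] = 1/[CH₃CHO]₀ + kt
Step 2: 1/[CH₃CHO] = 1/1.1 + 0.62 × 4
Step 3: 1/[CH₃CHO] = 0.9091 + 2.48 = 3.389
Step 4: [CH₃CHO] = 1/3.389 = 0.2951 M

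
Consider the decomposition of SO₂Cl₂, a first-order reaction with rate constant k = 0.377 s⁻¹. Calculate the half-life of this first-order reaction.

1.839 s

Step 1: For a first-order reaction, t₁/₂ = ln(2)/k
Step 2: t₁/₂ = ln(2)/0.377
Step 3: t₁/₂ = 0.6931/0.377 = 1.839 s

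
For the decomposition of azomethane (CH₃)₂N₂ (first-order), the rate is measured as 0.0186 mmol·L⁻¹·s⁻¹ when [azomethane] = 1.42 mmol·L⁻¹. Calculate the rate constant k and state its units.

0.0131 s⁻¹

Step 1: rate = k[azomethane]^1, so k = rate / [azomethane]^1.
Step 2: k = 0.0186 / (1.42)^1 = 0.0186 / 1.42.
Step 3: k = 0.0131 s⁻¹.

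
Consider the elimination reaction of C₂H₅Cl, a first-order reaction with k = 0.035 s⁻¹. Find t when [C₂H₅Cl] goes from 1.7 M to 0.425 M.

39.61 s

Step 1: For first-order: t = ln([C₂H₅Cl]₀/[C₂H₅Cl])/k
Step 2: t = ln(1.7/0.425)/0.035
Step 3: t = ln(4)/0.035
Step 4: t = 1.386/0.035 = 39.61 s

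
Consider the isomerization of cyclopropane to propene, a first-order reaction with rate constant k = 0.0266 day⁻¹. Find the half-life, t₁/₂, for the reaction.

26.06 day

Step 1: For a first-order reaction, t₁/₂ = ln(2)/k
Step 2: t₁/₂ = ln(2)/0.0266
Step 3: t₁/₂ = 0.6931/0.0266 = 26.06 day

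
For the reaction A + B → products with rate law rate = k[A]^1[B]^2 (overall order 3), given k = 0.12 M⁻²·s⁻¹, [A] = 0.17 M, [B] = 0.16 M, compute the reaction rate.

0.0005222 M/s

Step 1: The rate law is rate = k[A]^1[B]^2, overall order = 1+2 = 3
Step 2: Substitute values: rate = 0.12 × (0.17)^1 × (0.16)^2
Step 3: rate = 0.12 × 0.17 × 0.0256 = 0.00052224 M/s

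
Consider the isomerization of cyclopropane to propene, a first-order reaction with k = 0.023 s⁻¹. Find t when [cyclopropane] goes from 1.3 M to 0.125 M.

101.8 s

Step 1: For first-order: t = ln([cyclopropane]₀/[cyclopropane])/k
Step 2: t = ln(1.3/0.125)/0.023
Step 3: t = ln(10.4)/0.023
Step 4: t = 2.342/0.023 = 101.8 s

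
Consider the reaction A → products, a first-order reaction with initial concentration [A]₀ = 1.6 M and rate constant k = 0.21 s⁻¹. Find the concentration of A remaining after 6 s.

0.4538 M

Step 1: For a first-order reaction: [A] = [A]₀ × e^(-kt)
Step 2: [A] = 1.6 × e^(-0.21 × 6)
Step 3: [A] = 1.6 × e^(-1.26)
Step 4: [A] = 1.6 × 0.283654 = 0.4538 M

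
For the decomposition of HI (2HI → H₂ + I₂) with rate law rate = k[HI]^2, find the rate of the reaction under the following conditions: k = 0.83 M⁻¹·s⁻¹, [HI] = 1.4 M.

1.627 M/s

Step 1: Identify the rate law: rate = k[HI]^2
Step 2: Substitute values: rate = 0.83 × (1.4)^2
Step 3: Calculate: rate = 0.83 × 1.96 = 1.6268 M/s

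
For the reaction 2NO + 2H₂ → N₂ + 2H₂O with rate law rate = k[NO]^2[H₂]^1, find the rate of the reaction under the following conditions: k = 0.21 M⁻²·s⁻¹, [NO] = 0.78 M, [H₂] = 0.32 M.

0.04088 M/s

Step 1: The rate law is rate = k[NO]^2[H₂]^1
Step 2: Substitute: rate = 0.21 × (0.78)^2 × (0.32)^1
Step 3: rate = 0.21 × 0.6084 × 0.32 = 0.0408845 M/s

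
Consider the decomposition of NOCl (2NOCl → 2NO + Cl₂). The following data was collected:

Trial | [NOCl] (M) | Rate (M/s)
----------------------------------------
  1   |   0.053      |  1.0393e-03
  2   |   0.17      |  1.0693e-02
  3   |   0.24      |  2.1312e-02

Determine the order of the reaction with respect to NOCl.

second order (2)

Step 1: Compare trials to find order n where rate₂/rate₁ = ([NOCl]₂/[NOCl]₁)^n
Step 2: rate₂/rate₁ = 1.0693e-02/1.0393e-03 = 10.29
Step 3: [NOCl]₂/[NOCl]₁ = 0.17/0.053 = 3.208
Step 4: n = ln(10.29)/ln(3.208) = 2.00 ≈ 2
Step 5: The reaction is second order in NOCl.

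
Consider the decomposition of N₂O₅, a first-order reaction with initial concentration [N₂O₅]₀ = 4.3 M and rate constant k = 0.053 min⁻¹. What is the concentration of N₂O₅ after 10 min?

2.531 M

Step 1: For a first-order reaction: [N₂O₅] = [N₂O₅]₀ × e^(-kt)
Step 2: [N₂O₅] = 4.3 × e^(-0.053 × 10)
Step 3: [N₂O₅] = 4.3 × e^(-0.53)
Step 4: [N₂O₅] = 4.3 × 0.588605 = 2.531 M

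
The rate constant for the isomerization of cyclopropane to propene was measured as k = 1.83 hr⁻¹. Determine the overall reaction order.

first order (1)

Step 1: The units of k for an nth-order reaction are (concentration)^(1-n)·(time)⁻¹.
Step 2: Here k has units hr⁻¹, so the concentration exponent is 0.
Step 3: 1 - n = 0 ⇒ n = 1. The reaction is first order.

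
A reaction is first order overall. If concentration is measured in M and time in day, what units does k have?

day⁻¹

Step 1: For overall order n, rate = k × (concentration)^n.
Step 2: Rate has units M·day⁻¹; concentration term has units M^1.
Step 3: k = rate / (concentration)^n, so units of k = M^(1-1)·day⁻¹ = day⁻¹.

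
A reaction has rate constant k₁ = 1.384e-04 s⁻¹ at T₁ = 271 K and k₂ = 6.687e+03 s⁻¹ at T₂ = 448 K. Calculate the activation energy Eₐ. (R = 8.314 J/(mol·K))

100.9 kJ/mol

Step 1: Use the two-temperature Arrhenius form: ln(k₂/k₁) = -Eₐ/R × (1/T₂ - 1/T₁)
Step 2: ln(k₂/k₁) = ln(6.687e+03/1.384e-04) = ln(4.83165e+07) = 17.6933
Step 3: 1/T₂ - 1/T₁ = 1/448 - 1/271 = -1.457894e-03 K⁻¹
Step 4: Eₐ = -R × ln(k₂/k₁) / (1/T₂ - 1/T₁) = -8.314 × 17.6933 / -1.457894e-03
Step 5: Eₐ = 1.0090e+05 J/mol = 100.9 kJ/mol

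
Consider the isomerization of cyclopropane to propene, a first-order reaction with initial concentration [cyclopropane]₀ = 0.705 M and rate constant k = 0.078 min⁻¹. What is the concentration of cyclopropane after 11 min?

0.2989 M

Step 1: For a first-order reaction: [cyclopropane] = [cyclopropane]₀ × e^(-kt)
Step 2: [cyclopropane] = 0.705 × e^(-0.078 × 11)
Step 3: [cyclopropane] = 0.705 × e^(-0.858)
Step 4: [cyclopropane] = 0.705 × 0.424009 = 0.2989 M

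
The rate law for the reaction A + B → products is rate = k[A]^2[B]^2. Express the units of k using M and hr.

M⁻³·hr⁻¹

Step 1: Overall order = 2 + 2 = 4.
Step 2: rate has units M·hr⁻¹; [A]^2[B]^2 has units M^4.
Step 3: k = rate/([A]^2[B]^2), so units of k = M^(1-4)·hr⁻¹ = M⁻³·hr⁻¹.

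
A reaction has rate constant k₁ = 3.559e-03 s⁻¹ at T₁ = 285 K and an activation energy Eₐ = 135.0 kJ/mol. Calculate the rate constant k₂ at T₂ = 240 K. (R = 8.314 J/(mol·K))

8.164e-08 s⁻¹

Step 1: Use the two-temperature Arrhenius form: ln(k₂/k₁) = -Eₐ/R × (1/T₂ - 1/T₁)
Step 2: Convert Eₐ to J/mol: 135.0 kJ/mol = 135000 J/mol
Step 3: 1/T₂ - 1/T₁ = 1/240 - 1/285 = 6.578947e-04 K⁻¹
Step 4: ln(k₂/k₁) = -135000/8.314 × 6.578947e-04 = -10.68268
Step 5: k₂ = k₁ × exp(-10.68268) = 3.559e-03 × 2.29388e-05 = 8.164e-08 s⁻¹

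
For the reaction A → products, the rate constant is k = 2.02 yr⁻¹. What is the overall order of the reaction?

first order (1)

Step 1: The units of k for an nth-order reaction are (concentration)^(1-n)·(time)⁻¹.
Step 2: Here k has units yr⁻¹, so the concentration exponent is 0.
Step 3: 1 - n = 0 ⇒ n = 1. The reaction is first order.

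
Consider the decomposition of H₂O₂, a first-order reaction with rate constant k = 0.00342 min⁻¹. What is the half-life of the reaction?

202.7 min

Step 1: For a first-order reaction, t₁/₂ = ln(2)/k
Step 2: t₁/₂ = ln(2)/0.00342
Step 3: t₁/₂ = 0.6931/0.00342 = 202.7 min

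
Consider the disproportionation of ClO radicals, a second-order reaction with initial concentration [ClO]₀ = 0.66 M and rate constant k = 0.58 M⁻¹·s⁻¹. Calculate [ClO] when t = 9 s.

0.1485 M

Step 1: For a second-order reaction: 1/[ClO] = 1/[ClO]₀ + kt
Step 2: 1/[ClO] = 1/0.66 + 0.58 × 9
Step 3: 1/[ClO] = 1.515 + 5.22 = 6.735
Step 4: [ClO] = 1/6.735 = 0.1485 M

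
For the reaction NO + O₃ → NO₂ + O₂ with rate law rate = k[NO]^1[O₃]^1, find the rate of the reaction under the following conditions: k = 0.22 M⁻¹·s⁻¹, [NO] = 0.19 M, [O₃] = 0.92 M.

0.03846 M/s

Step 1: The rate law is rate = k[NO]^1[O₃]^1
Step 2: Substitute: rate = 0.22 × (0.19)^1 × (0.92)^1
Step 3: rate = 0.22 × 0.19 × 0.92 = 0.038456 M/s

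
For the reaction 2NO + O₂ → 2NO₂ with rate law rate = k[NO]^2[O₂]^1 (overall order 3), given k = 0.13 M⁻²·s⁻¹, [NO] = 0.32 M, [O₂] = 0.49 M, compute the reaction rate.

0.006523 M/s

Step 1: The rate law is rate = k[NO]^2[O₂]^1, overall order = 2+1 = 3
Step 2: Substitute values: rate = 0.13 × (0.32)^2 × (0.49)^1
Step 3: rate = 0.13 × 0.1024 × 0.49 = 0.00652288 M/s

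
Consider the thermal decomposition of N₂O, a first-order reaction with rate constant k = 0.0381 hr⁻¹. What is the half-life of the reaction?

18.19 hr

Step 1: For a first-order reaction, t₁/₂ = ln(2)/k
Step 2: t₁/₂ = ln(2)/0.0381
Step 3: t₁/₂ = 0.6931/0.0381 = 18.19 hr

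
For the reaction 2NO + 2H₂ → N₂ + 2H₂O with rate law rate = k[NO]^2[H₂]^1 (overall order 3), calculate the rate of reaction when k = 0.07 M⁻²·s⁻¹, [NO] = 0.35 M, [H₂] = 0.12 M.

0.001029 M/s

Step 1: The rate law is rate = k[NO]^2[H₂]^1, overall order = 2+1 = 3
Step 2: Substitute values: rate = 0.07 × (0.35)^2 × (0.12)^1
Step 3: rate = 0.07 × 0.1225 × 0.12 = 0.001029 M/s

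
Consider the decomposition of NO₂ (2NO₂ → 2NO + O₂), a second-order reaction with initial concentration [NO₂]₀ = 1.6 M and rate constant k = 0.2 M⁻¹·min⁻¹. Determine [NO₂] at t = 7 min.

0.4938 M

Step 1: For a second-order reaction: 1/[NO₂] = 1/[NO₂]₀ + kt
Step 2: 1/[NO₂] = 1/1.6 + 0.2 × 7
Step 3: 1/[NO₂] = 0.625 + 1.4 = 2.025
Step 4: [NO₂] = 1/2.025 = 0.4938 M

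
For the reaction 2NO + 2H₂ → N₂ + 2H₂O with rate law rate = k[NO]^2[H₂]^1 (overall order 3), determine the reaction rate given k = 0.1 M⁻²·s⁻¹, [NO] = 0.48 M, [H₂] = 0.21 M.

0.004838 M/s

Step 1: The rate law is rate = k[NO]^2[H₂]^1, overall order = 2+1 = 3
Step 2: Substitute values: rate = 0.1 × (0.48)^2 × (0.21)^1
Step 3: rate = 0.1 × 0.2304 × 0.21 = 0.0048384 M/s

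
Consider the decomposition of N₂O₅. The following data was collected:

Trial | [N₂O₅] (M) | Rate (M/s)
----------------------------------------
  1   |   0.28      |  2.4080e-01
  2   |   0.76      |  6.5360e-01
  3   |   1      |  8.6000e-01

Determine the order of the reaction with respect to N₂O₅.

first order (1)

Step 1: Compare trials to find order n where rate₂/rate₁ = ([N₂O₅]₂/[N₂O₅]₁)^n
Step 2: rate₂/rate₁ = 6.5360e-01/2.4080e-01 = 2.714
Step 3: [N₂O₅]₂/[N₂O₅]₁ = 0.76/0.28 = 2.714
Step 4: n = ln(2.714)/ln(2.714) = 1.00 ≈ 1
Step 5: The reaction is first order in N₂O₅.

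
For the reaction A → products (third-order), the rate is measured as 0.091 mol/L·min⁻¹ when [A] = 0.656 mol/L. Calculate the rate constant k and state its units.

0.3224 (mol/L)⁻²·min⁻¹

Step 1: rate = k[A]^3, so k = rate / [A]^3.
Step 2: k = 0.091 / (0.656)^3 = 0.091 / 0.2823.
Step 3: k = 0.3224 (mol/L)⁻²·min⁻¹.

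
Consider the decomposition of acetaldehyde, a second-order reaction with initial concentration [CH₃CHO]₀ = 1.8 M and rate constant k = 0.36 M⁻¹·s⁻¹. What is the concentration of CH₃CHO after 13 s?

0.191 M

Step 1: For a second-order reaction: 1/[CH₃CHO] = 1/[CH₃CHO]₀ + kt
Step 2: 1/[CH₃CHO] = 1/1.8 + 0.36 × 13
Step 3: 1/[CH₃CHO] = 0.5556 + 4.68 = 5.236
Step 4: [CH₃CHO] = 1/5.236 = 0.191 M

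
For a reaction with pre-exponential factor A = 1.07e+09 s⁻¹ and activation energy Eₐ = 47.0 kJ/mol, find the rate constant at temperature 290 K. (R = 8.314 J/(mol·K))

3.66e+00 s⁻¹

Step 1: Use the Arrhenius equation: k = A × exp(-Eₐ/RT)
Step 2: Convert Eₐ to J/mol: 47.0 kJ/mol = 47000 J/mol
Step 3: Calculate the exponent: -Eₐ/(RT) = -47000/(8.314 × 290) = -19.49350
Step 4: k = 1.07e+09 × exp(-19.49350)
Step 5: k = 1.07e+09 × 3.42043e-09 = 3.6599e+00 s⁻¹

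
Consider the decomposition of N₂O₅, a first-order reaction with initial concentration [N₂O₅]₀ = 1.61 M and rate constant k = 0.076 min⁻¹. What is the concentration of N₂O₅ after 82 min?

0.003164 M

Step 1: For a first-order reaction: [N₂O₅] = [N₂O₅]₀ × e^(-kt)
Step 2: [N₂O₅] = 1.61 × e^(-0.076 × 82)
Step 3: [N₂O₅] = 1.61 × e^(-6.232)
Step 4: [N₂O₅] = 1.61 × 0.00196552 = 0.003164 M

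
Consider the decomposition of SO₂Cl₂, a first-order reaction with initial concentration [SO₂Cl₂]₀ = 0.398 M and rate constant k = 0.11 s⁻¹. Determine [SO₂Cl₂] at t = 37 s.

0.006797 M

Step 1: For a first-order reaction: [SO₂Cl₂] = [SO₂Cl₂]₀ × e^(-kt)
Step 2: [SO₂Cl₂] = 0.398 × e^(-0.11 × 37)
Step 3: [SO₂Cl₂] = 0.398 × e^(-4.07)
Step 4: [SO₂Cl₂] = 0.398 × 0.0170774 = 0.006797 M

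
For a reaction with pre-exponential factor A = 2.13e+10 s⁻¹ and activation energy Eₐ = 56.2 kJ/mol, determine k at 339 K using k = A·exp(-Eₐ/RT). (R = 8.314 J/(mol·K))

4.66e+01 s⁻¹

Step 1: Use the Arrhenius equation: k = A × exp(-Eₐ/RT)
Step 2: Convert Eₐ to J/mol: 56.2 kJ/mol = 56200 J/mol
Step 3: Calculate the exponent: -Eₐ/(RT) = -56200/(8.314 × 339) = -19.94007
Step 4: k = 2.13e+10 × exp(-19.94007)
Step 5: k = 2.13e+10 × 2.18846e-09 = 4.6614e+01 s⁻¹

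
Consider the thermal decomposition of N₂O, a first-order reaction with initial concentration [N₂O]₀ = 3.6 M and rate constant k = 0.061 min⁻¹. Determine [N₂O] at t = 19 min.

1.13 M

Step 1: For a first-order reaction: [N₂O] = [N₂O]₀ × e^(-kt)
Step 2: [N₂O] = 3.6 × e^(-0.061 × 19)
Step 3: [N₂O] = 3.6 × e^(-1.159)
Step 4: [N₂O] = 3.6 × 0.3138 = 1.13 M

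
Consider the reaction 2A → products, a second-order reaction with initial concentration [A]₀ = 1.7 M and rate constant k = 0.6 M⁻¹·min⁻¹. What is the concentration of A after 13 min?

0.1192 M

Step 1: For a second-order reaction: 1/[A] = 1/[A]₀ + kt
Step 2: 1/[A] = 1/1.7 + 0.6 × 13
Step 3: 1/[A] = 0.5882 + 7.8 = 8.388
Step 4: [A] = 1/8.388 = 0.1192 M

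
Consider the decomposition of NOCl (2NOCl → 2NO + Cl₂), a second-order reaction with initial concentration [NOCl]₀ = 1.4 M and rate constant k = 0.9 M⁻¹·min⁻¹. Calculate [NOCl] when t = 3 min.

0.2929 M

Step 1: For a second-order reaction: 1/[NOCl] = 1/[NOCl]₀ + kt
Step 2: 1/[NOCl] = 1/1.4 + 0.9 × 3
Step 3: 1/[NOCl] = 0.7143 + 2.7 = 3.414
Step 4: [NOCl] = 1/3.414 = 0.2929 M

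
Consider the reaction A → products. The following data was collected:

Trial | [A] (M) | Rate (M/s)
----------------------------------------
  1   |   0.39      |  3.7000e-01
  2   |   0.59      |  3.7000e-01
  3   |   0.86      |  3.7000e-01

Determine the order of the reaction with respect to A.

zeroth order (0)

Step 1: Compare trials - when concentration changes, rate stays constant.
Step 2: rate₂/rate₁ = 3.7000e-01/3.7000e-01 = 1
Step 3: [A]₂/[A]₁ = 0.59/0.39 = 1.513
Step 4: Since rate ratio ≈ (conc ratio)^0, the reaction is zeroth order.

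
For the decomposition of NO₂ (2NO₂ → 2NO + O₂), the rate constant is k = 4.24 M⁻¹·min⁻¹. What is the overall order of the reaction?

second order (2)

Step 1: The units of k for an nth-order reaction are (concentration)^(1-n)·(time)⁻¹.
Step 2: Here k has units M⁻¹·min⁻¹, so the concentration exponent is -1.
Step 3: 1 - n = -1 ⇒ n = 2. The reaction is second order.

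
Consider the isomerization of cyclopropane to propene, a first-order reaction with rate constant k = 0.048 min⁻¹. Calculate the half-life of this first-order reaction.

14.44 min

Step 1: For a first-order reaction, t₁/₂ = ln(2)/k
Step 2: t₁/₂ = ln(2)/0.048
Step 3: t₁/₂ = 0.6931/0.048 = 14.44 min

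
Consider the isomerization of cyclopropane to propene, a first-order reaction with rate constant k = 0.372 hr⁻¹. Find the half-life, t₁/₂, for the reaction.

1.863 hr

Step 1: For a first-order reaction, t₁/₂ = ln(2)/k
Step 2: t₁/₂ = ln(2)/0.372
Step 3: t₁/₂ = 0.6931/0.372 = 1.863 hr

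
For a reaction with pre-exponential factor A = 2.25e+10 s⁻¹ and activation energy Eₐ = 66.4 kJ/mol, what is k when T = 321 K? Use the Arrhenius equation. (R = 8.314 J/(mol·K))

3.52e-01 s⁻¹

Step 1: Use the Arrhenius equation: k = A × exp(-Eₐ/RT)
Step 2: Convert Eₐ to J/mol: 66.4 kJ/mol = 66400 J/mol
Step 3: Calculate the exponent: -Eₐ/(RT) = -66400/(8.314 × 321) = -24.88015
Step 4: k = 2.25e+10 × exp(-24.88015)
Step 5: k = 2.25e+10 × 1.56563e-11 = 3.5227e-01 s⁻¹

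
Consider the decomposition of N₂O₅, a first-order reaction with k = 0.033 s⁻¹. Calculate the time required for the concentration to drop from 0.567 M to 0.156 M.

39.11 s

Step 1: For first-order: t = ln([N₂O₅]₀/[N₂O₅])/k
Step 2: t = ln(0.567/0.156)/0.033
Step 3: t = ln(3.635)/0.033
Step 4: t = 1.291/0.033 = 39.11 s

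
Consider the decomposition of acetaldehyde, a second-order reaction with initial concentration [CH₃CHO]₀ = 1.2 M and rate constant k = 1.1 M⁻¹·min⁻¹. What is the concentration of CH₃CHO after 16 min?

0.05425 M

Step 1: For a second-order reaction: 1/[CH₃CHO] = 1/[CH₃CHO]₀ + kt
Step 2: 1/[CH₃CHO] = 1/1.2 + 1.1 × 16
Step 3: 1/[CH₃CHO] = 0.8333 + 17.6 = 18.43
Step 4: [CH₃CHO] = 1/18.43 = 0.05425 M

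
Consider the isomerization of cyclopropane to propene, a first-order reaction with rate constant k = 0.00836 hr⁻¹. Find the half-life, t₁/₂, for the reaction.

82.91 hr

Step 1: For a first-order reaction, t₁/₂ = ln(2)/k
Step 2: t₁/₂ = ln(2)/0.00836
Step 3: t₁/₂ = 0.6931/0.00836 = 82.91 hr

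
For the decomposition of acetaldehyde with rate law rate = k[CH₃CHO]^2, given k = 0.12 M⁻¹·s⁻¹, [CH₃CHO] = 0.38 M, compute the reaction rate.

0.01733 M/s

Step 1: Identify the rate law: rate = k[CH₃CHO]^2
Step 2: Substitute values: rate = 0.12 × (0.38)^2
Step 3: Calculate: rate = 0.12 × 0.1444 = 0.017328 M/s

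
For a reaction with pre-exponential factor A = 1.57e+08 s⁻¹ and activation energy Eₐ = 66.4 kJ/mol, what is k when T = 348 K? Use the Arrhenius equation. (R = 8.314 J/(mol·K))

1.69e-02 s⁻¹

Step 1: Use the Arrhenius equation: k = A × exp(-Eₐ/RT)
Step 2: Convert Eₐ to J/mol: 66.4 kJ/mol = 66400 J/mol
Step 3: Calculate the exponent: -Eₐ/(RT) = -66400/(8.314 × 348) = -22.94980
Step 4: k = 1.57e+08 × exp(-22.94980)
Step 5: k = 1.57e+08 × 1.07902e-10 = 1.6941e-02 s⁻¹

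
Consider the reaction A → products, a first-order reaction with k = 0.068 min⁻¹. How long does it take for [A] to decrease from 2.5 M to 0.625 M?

20.39 min

Step 1: For first-order: t = ln([A]₀/[A])/k
Step 2: t = ln(2.5/0.625)/0.068
Step 3: t = ln(4)/0.068
Step 4: t = 1.386/0.068 = 20.39 min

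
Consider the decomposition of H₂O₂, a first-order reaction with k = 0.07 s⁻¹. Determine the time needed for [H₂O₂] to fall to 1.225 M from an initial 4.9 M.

19.8 s

Step 1: For first-order: t = ln([H₂O₂]₀/[H₂O₂])/k
Step 2: t = ln(4.9/1.225)/0.07
Step 3: t = ln(4)/0.07
Step 4: t = 1.386/0.07 = 19.8 s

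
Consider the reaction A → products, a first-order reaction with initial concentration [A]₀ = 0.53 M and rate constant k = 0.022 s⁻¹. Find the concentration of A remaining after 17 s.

0.3646 M

Step 1: For a first-order reaction: [A] = [A]₀ × e^(-kt)
Step 2: [A] = 0.53 × e^(-0.022 × 17)
Step 3: [A] = 0.53 × e^(-0.374)
Step 4: [A] = 0.53 × 0.687977 = 0.3646 M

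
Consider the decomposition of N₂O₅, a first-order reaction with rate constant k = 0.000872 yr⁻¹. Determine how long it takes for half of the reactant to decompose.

794.9 yr

Step 1: For a first-order reaction, t₁/₂ = ln(2)/k
Step 2: t₁/₂ = ln(2)/0.000872
Step 3: t₁/₂ = 0.6931/0.000872 = 794.9 yr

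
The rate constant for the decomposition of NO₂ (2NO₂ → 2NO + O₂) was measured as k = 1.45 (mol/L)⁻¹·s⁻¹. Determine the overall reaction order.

second order (2)

Step 1: The units of k for an nth-order reaction are (concentration)^(1-n)·(time)⁻¹.
Step 2: Here k has units (mol/L)⁻¹·s⁻¹, so the concentration exponent is -1.
Step 3: 1 - n = -1 ⇒ n = 2. The reaction is second order.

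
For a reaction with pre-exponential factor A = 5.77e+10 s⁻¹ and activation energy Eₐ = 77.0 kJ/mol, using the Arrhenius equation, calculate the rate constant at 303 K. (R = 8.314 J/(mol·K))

3.07e-03 s⁻¹

Step 1: Use the Arrhenius equation: k = A × exp(-Eₐ/RT)
Step 2: Convert Eₐ to J/mol: 77.0 kJ/mol = 77000 J/mol
Step 3: Calculate the exponent: -Eₐ/(RT) = -77000/(8.314 × 303) = -30.56596
Step 4: k = 5.77e+10 × exp(-30.56596)
Step 5: k = 5.77e+10 × 5.31340e-14 = 3.0658e-03 s⁻¹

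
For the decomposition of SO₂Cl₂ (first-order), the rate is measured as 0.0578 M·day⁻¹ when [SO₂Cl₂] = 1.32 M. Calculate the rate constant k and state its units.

0.04379 day⁻¹

Step 1: rate = k[SO₂Cl₂]^1, so k = rate / [SO₂Cl₂]^1.
Step 2: k = 0.0578 / (1.32)^1 = 0.0578 / 1.32.
Step 3: k = 0.04379 day⁻¹.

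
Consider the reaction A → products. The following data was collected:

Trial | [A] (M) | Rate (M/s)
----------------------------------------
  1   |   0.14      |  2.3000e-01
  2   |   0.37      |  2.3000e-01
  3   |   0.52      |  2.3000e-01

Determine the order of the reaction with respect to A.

zeroth order (0)

Step 1: Compare trials - when concentration changes, rate stays constant.
Step 2: rate₂/rate₁ = 2.3000e-01/2.3000e-01 = 1
Step 3: [A]₂/[A]₁ = 0.37/0.14 = 2.643
Step 4: Since rate ratio ≈ (conc ratio)^0, the reaction is zeroth order.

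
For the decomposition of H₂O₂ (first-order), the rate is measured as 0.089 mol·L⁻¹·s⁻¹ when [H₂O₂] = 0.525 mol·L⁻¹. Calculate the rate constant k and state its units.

0.1695 s⁻¹

Step 1: rate = k[H₂O₂]^1, so k = rate / [H₂O₂]^1.
Step 2: k = 0.089 / (0.525)^1 = 0.089 / 0.525.
Step 3: k = 0.1695 s⁻¹.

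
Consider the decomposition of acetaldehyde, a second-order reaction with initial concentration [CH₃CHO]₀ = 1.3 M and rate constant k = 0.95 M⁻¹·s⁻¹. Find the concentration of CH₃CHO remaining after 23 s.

0.04421 M

Step 1: For a second-order reaction: 1/[CH₃CHO] = 1/[CH₃CHO]₀ + kt
Step 2: 1/[CH₃CHO] = 1/1.3 + 0.95 × 23
Step 3: 1/[CH₃CHO] = 0.7692 + 21.85 = 22.62
Step 4: [CH₃CHO] = 1/22.62 = 0.04421 M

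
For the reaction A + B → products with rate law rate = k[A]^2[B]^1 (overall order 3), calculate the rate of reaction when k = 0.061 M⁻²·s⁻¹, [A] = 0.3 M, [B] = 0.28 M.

0.001537 M/s

Step 1: The rate law is rate = k[A]^2[B]^1, overall order = 2+1 = 3
Step 2: Substitute values: rate = 0.061 × (0.3)^2 × (0.28)^1
Step 3: rate = 0.061 × 0.09 × 0.28 = 0.0015372 M/s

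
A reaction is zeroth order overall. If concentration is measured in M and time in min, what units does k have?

M·min⁻¹

Step 1: For overall order n, rate = k × (concentration)^n.
Step 2: Rate has units M·min⁻¹; concentration term has units M^0.
Step 3: k = rate / (concentration)^n, so units of k = M^(1-0)·min⁻¹ = M·min⁻¹.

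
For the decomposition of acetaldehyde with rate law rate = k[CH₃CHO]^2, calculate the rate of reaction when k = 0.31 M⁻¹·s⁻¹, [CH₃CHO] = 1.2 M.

0.4464 M/s

Step 1: Identify the rate law: rate = k[CH₃CHO]^2
Step 2: Substitute values: rate = 0.31 × (1.2)^2
Step 3: Calculate: rate = 0.31 × 1.44 = 0.4464 M/s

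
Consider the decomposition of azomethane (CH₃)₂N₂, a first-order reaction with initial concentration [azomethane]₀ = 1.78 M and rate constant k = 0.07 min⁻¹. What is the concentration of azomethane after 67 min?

0.01635 M

Step 1: For a first-order reaction: [azomethane] = [azomethane]₀ × e^(-kt)
Step 2: [azomethane] = 1.78 × e^(-0.07 × 67)
Step 3: [azomethane] = 1.78 × e^(-4.69)
Step 4: [azomethane] = 1.78 × 0.00918669 = 0.01635 M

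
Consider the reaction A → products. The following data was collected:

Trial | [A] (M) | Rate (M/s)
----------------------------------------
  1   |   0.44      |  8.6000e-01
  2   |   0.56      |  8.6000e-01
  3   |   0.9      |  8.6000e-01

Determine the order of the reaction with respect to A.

zeroth order (0)

Step 1: Compare trials - when concentration changes, rate stays constant.
Step 2: rate₂/rate₁ = 8.6000e-01/8.6000e-01 = 1
Step 3: [A]₂/[A]₁ = 0.56/0.44 = 1.273
Step 4: Since rate ratio ≈ (conc ratio)^0, the reaction is zeroth order.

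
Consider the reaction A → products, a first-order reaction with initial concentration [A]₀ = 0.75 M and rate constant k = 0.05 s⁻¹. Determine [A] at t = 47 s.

0.07153 M

Step 1: For a first-order reaction: [A] = [A]₀ × e^(-kt)
Step 2: [A] = 0.75 × e^(-0.05 × 47)
Step 3: [A] = 0.75 × e^(-2.35)
Step 4: [A] = 0.75 × 0.0953692 = 0.07153 M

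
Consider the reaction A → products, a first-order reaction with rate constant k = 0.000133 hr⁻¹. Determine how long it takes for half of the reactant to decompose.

5212 hr

Step 1: For a first-order reaction, t₁/₂ = ln(2)/k
Step 2: t₁/₂ = ln(2)/0.000133
Step 3: t₁/₂ = 0.6931/0.000133 = 5212 hr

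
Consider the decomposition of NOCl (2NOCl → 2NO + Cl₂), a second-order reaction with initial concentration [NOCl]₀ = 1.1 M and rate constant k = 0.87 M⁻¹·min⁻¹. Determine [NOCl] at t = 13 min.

0.08184 M

Step 1: For a second-order reaction: 1/[NOCl] = 1/[NOCl]₀ + kt
Step 2: 1/[NOCl] = 1/1.1 + 0.87 × 13
Step 3: 1/[NOCl] = 0.9091 + 11.31 = 12.22
Step 4: [NOCl] = 1/12.22 = 0.08184 M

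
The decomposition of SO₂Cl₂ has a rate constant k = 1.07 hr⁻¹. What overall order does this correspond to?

first order (1)

Step 1: The units of k for an nth-order reaction are (concentration)^(1-n)·(time)⁻¹.
Step 2: Here k has units hr⁻¹, so the concentration exponent is 0.
Step 3: 1 - n = 0 ⇒ n = 1. The reaction is first order.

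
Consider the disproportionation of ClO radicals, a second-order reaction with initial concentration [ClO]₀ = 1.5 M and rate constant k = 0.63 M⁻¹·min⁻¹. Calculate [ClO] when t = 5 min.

0.262 M

Step 1: For a second-order reaction: 1/[ClO] = 1/[ClO]₀ + kt
Step 2: 1/[ClO] = 1/1.5 + 0.63 × 5
Step 3: 1/[ClO] = 0.6667 + 3.15 = 3.817
Step 4: [ClO] = 1/3.817 = 0.262 M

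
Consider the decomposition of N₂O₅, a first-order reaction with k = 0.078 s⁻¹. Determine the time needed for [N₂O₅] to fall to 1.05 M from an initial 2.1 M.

8.887 s

Step 1: For first-order: t = ln([N₂O₅]₀/[N₂O₅])/k
Step 2: t = ln(2.1/1.05)/0.078
Step 3: t = ln(2)/0.078
Step 4: t = 0.6931/0.078 = 8.887 s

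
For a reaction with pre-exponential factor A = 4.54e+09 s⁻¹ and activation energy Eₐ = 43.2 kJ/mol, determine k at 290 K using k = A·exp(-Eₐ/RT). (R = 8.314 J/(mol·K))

7.51e+01 s⁻¹

Step 1: Use the Arrhenius equation: k = A × exp(-Eₐ/RT)
Step 2: Convert Eₐ to J/mol: 43.2 kJ/mol = 43200 J/mol
Step 3: Calculate the exponent: -Eₐ/(RT) = -43200/(8.314 × 290) = -17.91743
Step 4: k = 4.54e+09 × exp(-17.91743)
Step 5: k = 4.54e+09 × 1.65409e-08 = 7.5096e+01 s⁻¹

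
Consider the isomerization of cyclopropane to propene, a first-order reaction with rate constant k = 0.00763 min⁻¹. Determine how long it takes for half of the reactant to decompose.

90.84 min

Step 1: For a first-order reaction, t₁/₂ = ln(2)/k
Step 2: t₁/₂ = ln(2)/0.00763
Step 3: t₁/₂ = 0.6931/0.00763 = 90.84 min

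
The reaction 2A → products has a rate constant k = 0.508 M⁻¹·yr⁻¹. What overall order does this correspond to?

second order (2)

Step 1: The units of k for an nth-order reaction are (concentration)^(1-n)·(time)⁻¹.
Step 2: Here k has units M⁻¹·yr⁻¹, so the concentration exponent is -1.
Step 3: 1 - n = -1 ⇒ n = 2. The reaction is second order.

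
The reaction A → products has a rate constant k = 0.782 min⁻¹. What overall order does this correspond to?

first order (1)

Step 1: The units of k for an nth-order reaction are (concentration)^(1-n)·(time)⁻¹.
Step 2: Here k has units min⁻¹, so the concentration exponent is 0.
Step 3: 1 - n = 0 ⇒ n = 1. The reaction is first order.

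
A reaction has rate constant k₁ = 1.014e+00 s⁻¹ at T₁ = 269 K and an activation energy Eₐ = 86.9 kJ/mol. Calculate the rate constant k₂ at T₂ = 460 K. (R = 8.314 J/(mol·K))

1.030e+07 s⁻¹

Step 1: Use the two-temperature Arrhenius form: ln(k₂/k₁) = -Eₐ/R × (1/T₂ - 1/T₁)
Step 2: Convert Eₐ to J/mol: 86.9 kJ/mol = 86900 J/mol
Step 3: 1/T₂ - 1/T₁ = 1/460 - 1/269 = -1.543559e-03 K⁻¹
Step 4: ln(k₂/k₁) = -86900/8.314 × -1.543559e-03 = 16.13366
Step 5: k₂ = k₁ × exp(16.13366) = 1.014e+00 × 1.01569e+07 = 1.030e+07 s⁻¹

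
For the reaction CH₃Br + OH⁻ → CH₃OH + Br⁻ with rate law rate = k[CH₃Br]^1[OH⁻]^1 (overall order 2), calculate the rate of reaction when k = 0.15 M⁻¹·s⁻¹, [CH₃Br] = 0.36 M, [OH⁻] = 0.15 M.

0.0081 M/s

Step 1: The rate law is rate = k[CH₃Br]^1[OH⁻]^1, overall order = 1+1 = 2
Step 2: Substitute values: rate = 0.15 × (0.36)^1 × (0.15)^1
Step 3: rate = 0.15 × 0.36 × 0.15 = 0.0081 M/s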